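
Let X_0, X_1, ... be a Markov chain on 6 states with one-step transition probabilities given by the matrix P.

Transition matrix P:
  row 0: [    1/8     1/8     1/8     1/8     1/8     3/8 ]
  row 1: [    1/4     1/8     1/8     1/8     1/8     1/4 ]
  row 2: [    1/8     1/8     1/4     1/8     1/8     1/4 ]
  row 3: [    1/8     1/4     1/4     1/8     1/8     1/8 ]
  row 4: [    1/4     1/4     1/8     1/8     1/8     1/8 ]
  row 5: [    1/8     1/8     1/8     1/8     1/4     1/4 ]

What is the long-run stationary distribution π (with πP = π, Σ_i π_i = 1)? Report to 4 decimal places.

Balance equations π_j = Σ_i π_i·P[i][j]:
  π_0 = 1/8·π_0 + 1/4·π_1 + 1/8·π_2 + 1/8·π_3 + 1/4·π_4 + 1/8·π_5
  π_1 = 1/8·π_0 + 1/8·π_1 + 1/8·π_2 + 1/4·π_3 + 1/4·π_4 + 1/8·π_5
  π_2 = 1/8·π_0 + 1/8·π_1 + 1/4·π_2 + 1/4·π_3 + 1/8·π_4 + 1/8·π_5
  π_3 = 1/8·π_0 + 1/8·π_1 + 1/8·π_2 + 1/8·π_3 + 1/8·π_4 + 1/8·π_5
  π_4 = 1/8·π_0 + 1/8·π_1 + 1/8·π_2 + 1/8·π_3 + 1/8·π_4 + 1/4·π_5
  normalize: π_0 + π_1 + π_2 + π_3 + π_4 + π_5 = 1
Solving the linear system gives exactly π = [682/4151, 5311/33208, 9/56, 1/8, 5129/33208, 978/4151].

π = [0.1643, 0.1599, 0.1607, 0.1250, 0.1545, 0.2356]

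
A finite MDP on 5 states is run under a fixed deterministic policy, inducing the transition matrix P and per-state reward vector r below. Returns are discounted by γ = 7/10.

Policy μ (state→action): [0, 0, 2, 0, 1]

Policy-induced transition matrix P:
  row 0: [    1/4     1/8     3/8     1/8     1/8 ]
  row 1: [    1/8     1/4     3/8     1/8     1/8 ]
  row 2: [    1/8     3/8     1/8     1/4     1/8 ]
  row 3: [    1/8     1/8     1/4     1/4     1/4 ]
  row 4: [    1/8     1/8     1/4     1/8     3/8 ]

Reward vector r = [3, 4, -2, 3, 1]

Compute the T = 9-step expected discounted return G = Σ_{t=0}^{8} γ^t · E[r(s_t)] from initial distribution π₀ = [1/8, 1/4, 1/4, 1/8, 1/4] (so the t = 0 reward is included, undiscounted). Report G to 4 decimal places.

t=0: π = [0.1250, 0.2500, 0.2500, 0.1250, 0.2500], E[r] = 1.5000, γ^t·E[r] = 1.500000, running G = 1.500000
t=1: π = [0.1406, 0.2188, 0.2656, 0.1719, 0.2031], E[r] = 1.4844, γ^t·E[r] = 1.039063, running G = 2.539063
t=2: π = [0.1426, 0.2188, 0.2617, 0.1797, 0.1973], E[r] = 1.5156, γ^t·E[r] = 0.742656, running G = 3.281719
t=3: π = [0.1428, 0.2178, 0.2625, 0.1802, 0.1968], E[r] = 1.5120, γ^t·E[r] = 0.518603, running G = 3.800322
t=4: π = [0.1429, 0.2178, 0.2623, 0.1803, 0.1967], E[r] = 1.5131, γ^t·E[r] = 0.363286, running G = 4.163608
t=5: π = [0.1429, 0.2178, 0.2623, 0.1803, 0.1967], E[r] = 1.5128, γ^t·E[r] = 0.254264, running G = 4.417872
t=6: π = [0.1429, 0.2178, 0.2623, 0.1803, 0.1967], E[r] = 1.5129, γ^t·E[r] = 0.177990, running G = 4.595862
t=7: π = [0.1429, 0.2178, 0.2623, 0.1803, 0.1967], E[r] = 1.5129, γ^t·E[r] = 0.124592, running G = 4.720454
t=8: π = [0.1429, 0.2178, 0.2623, 0.1803, 0.1967], E[r] = 1.5129, γ^t·E[r] = 0.087215, running G = 4.807668

G = 4.8077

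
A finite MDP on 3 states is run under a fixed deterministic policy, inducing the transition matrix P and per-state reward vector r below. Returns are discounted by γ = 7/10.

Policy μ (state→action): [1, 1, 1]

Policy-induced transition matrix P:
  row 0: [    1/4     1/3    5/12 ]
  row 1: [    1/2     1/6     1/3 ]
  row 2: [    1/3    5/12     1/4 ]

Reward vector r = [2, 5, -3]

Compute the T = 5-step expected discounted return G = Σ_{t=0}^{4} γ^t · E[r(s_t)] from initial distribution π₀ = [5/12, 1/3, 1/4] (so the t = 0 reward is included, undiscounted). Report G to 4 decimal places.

t=0: π = [0.4167, 0.3333, 0.2500], E[r] = 1.7500, γ^t·E[r] = 1.750000, running G = 1.750000
t=1: π = [0.3542, 0.2986, 0.3472], E[r] = 1.1597, γ^t·E[r] = 0.811806, running G = 2.561806
t=2: π = [0.3536, 0.3125, 0.3339], E[r] = 1.2679, γ^t·E[r] = 0.621291, running G = 3.183096
t=3: π = [0.3560, 0.3091, 0.3350], E[r] = 1.2524, γ^t·E[r] = 0.429561, running G = 3.612657
t=4: π = [0.3552, 0.3097, 0.3351], E[r] = 1.2538, γ^t·E[r] = 0.301037, running G = 3.913693

G = 3.9137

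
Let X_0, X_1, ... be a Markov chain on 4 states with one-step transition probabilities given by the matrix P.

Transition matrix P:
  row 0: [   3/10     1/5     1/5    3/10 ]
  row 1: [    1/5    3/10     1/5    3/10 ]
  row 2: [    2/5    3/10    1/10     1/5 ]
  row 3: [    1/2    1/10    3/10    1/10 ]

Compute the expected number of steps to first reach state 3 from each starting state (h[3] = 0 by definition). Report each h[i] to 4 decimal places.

First-step conditioning: h[3] = 0; for i ≠ 3, h[i] = 1 + Σ_k P[i][k]·h[k].
  h[0] = 1 + 3/10·h[0] + 1/5·h[1] + 1/5·h[2]
  h[1] = 1 + 1/5·h[0] + 3/10·h[1] + 1/5·h[2]
  h[2] = 1 + 2/5·h[0] + 3/10·h[1] + 1/10·h[2]
Solving the 3×3 linear system over states ≠ 3 gives exactly h = [110/31, 110/31, 120/31, 0] (h[3] = 0 is the target).

h = [3.5484, 3.5484, 3.8710, 0.0000]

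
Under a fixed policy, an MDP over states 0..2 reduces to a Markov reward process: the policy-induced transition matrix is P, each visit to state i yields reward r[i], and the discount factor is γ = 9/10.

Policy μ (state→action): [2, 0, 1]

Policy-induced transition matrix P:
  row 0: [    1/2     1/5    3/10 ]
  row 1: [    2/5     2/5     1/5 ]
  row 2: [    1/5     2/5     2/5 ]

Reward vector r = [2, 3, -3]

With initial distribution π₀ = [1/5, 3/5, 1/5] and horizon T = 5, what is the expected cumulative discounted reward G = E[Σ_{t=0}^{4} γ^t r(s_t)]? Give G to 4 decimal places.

t=0: π = [0.2000, 0.6000, 0.2000], E[r] = 1.6000, γ^t·E[r] = 1.600000, running G = 1.600000
t=1: π = [0.3800, 0.3600, 0.2600], E[r] = 1.0600, γ^t·E[r] = 0.954000, running G = 2.554000
t=2: π = [0.3860, 0.3240, 0.2900], E[r] = 0.8740, γ^t·E[r] = 0.707940, running G = 3.261940
t=3: π = [0.3806, 0.3228, 0.2966], E[r] = 0.8398, γ^t·E[r] = 0.612214, running G = 3.874154
t=4: π = [0.3787, 0.3239, 0.2974], E[r] = 0.8370, γ^t·E[r] = 0.549143, running G = 4.423297

G = 4.4233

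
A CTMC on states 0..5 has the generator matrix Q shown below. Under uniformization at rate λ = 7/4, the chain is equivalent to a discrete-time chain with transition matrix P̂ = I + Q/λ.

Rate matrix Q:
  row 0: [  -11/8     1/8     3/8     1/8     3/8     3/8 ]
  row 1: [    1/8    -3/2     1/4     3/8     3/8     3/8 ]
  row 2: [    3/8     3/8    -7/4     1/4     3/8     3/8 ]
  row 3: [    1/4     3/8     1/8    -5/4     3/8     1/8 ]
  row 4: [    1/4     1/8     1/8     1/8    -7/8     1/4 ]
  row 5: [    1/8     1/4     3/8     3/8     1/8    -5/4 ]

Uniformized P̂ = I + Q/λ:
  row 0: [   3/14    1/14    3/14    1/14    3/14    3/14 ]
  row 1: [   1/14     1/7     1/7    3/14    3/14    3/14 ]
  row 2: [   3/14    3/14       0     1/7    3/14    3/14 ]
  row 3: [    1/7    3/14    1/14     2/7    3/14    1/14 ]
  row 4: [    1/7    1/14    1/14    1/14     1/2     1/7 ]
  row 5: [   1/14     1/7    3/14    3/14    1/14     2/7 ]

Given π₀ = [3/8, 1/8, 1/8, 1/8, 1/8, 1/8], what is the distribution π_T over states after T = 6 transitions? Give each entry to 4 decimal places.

π = [0.1384, 0.1342, 0.1189, 0.1600, 0.2627, 0.1860]

t=0: π = [0.3750, 0.1250, 0.1250, 0.1250, 0.1250, 0.1250]
t=1: π = [0.1607, 0.1250, 0.1429, 0.1429, 0.2321, 0.1964]
t=2: π = [0.1416, 0.1352, 0.1212, 0.1582, 0.2526, 0.1913]
t=3: π = [0.1383, 0.1347, 0.1200, 0.1606, 0.2591, 0.1873]
t=4: π = [0.1383, 0.1345, 0.1190, 0.1604, 0.2616, 0.1862]
t=5: π = [0.1383, 0.1343, 0.1189, 0.1601, 0.2624, 0.1860]
t=6: π = [0.1384, 0.1342, 0.1189, 0.1600, 0.2627, 0.1860]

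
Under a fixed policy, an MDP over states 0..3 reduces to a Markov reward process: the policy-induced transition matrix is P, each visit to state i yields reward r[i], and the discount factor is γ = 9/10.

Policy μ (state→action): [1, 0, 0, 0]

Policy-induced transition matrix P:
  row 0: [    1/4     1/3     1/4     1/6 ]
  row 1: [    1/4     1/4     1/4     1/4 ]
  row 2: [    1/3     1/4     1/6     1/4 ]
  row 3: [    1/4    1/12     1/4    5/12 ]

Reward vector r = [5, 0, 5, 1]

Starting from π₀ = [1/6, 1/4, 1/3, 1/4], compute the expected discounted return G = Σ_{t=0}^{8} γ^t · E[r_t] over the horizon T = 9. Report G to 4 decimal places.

G = 16.9686

t=0: π = [0.1667, 0.2500, 0.3333, 0.2500], E[r] = 2.7500, γ^t·E[r] = 2.750000, running G = 2.750000
t=1: π = [0.2778, 0.2222, 0.2222, 0.2778], E[r] = 2.7778, γ^t·E[r] = 2.500000, running G = 5.250000
t=2: π = [0.2685, 0.2269, 0.2315, 0.2731], E[r] = 2.7731, γ^t·E[r] = 2.246250, running G = 7.496250
t=3: π = [0.2693, 0.2269, 0.2307, 0.2731], E[r] = 2.7731, γ^t·E[r] = 2.021625, running G = 9.517875
t=4: π = [0.2692, 0.2269, 0.2308, 0.2731], E[r] = 2.7731, γ^t·E[r] = 1.819420, running G = 11.337295
t=5: π = [0.2692, 0.2269, 0.2308, 0.2731], E[r] = 2.7731, γ^t·E[r] = 1.637475, running G = 12.974770
t=6: π = [0.2692, 0.2269, 0.2308, 0.2731], E[r] = 2.7731, γ^t·E[r] = 1.473727, running G = 14.448497
t=7: π = [0.2692, 0.2269, 0.2308, 0.2731], E[r] = 2.7731, γ^t·E[r] = 1.326354, running G = 15.774851
t=8: π = [0.2692, 0.2269, 0.2308, 0.2731], E[r] = 2.7731, γ^t·E[r] = 1.193719, running G = 16.968570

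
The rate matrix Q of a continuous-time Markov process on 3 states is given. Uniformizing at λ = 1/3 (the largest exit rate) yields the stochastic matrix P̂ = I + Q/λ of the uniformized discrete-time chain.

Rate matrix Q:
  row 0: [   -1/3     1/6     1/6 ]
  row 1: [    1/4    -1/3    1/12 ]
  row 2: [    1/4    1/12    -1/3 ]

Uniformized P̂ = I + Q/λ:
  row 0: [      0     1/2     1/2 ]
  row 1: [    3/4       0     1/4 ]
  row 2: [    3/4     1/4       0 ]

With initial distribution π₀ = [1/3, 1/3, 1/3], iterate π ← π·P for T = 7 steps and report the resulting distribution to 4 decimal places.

t=0: π = [0.3333, 0.3333, 0.3333]
t=1: π = [0.5000, 0.2500, 0.2500]
t=2: π = [0.3750, 0.3125, 0.3125]
t=3: π = [0.4688, 0.2656, 0.2656]
t=4: π = [0.3984, 0.3008, 0.3008]
t=5: π = [0.4512, 0.2744, 0.2744]
t=6: π = [0.4116, 0.2942, 0.2942]
t=7: π = [0.4413, 0.2794, 0.2794]

π = [0.4413, 0.2794, 0.2794]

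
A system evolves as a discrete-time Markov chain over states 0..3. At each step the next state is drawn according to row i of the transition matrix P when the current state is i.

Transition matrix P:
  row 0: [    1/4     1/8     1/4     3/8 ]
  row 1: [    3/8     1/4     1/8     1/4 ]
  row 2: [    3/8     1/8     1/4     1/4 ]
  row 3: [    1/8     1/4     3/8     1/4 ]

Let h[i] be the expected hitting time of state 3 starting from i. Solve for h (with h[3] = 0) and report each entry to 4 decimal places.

First-step conditioning: h[3] = 0; for i ≠ 3, h[i] = 1 + Σ_k P[i][k]·h[k].
  h[0] = 1 + 1/4·h[0] + 1/8·h[1] + 1/4·h[2]
  h[1] = 1 + 3/8·h[0] + 1/4·h[1] + 1/8·h[2]
  h[2] = 1 + 3/8·h[0] + 1/8·h[1] + 1/4·h[2]
Solving the 3×3 linear system over states ≠ 3 gives exactly h = [64/21, 24/7, 24/7, 0] (h[3] = 0 is the target).

h = [3.0476, 3.4286, 3.4286, 0.0000]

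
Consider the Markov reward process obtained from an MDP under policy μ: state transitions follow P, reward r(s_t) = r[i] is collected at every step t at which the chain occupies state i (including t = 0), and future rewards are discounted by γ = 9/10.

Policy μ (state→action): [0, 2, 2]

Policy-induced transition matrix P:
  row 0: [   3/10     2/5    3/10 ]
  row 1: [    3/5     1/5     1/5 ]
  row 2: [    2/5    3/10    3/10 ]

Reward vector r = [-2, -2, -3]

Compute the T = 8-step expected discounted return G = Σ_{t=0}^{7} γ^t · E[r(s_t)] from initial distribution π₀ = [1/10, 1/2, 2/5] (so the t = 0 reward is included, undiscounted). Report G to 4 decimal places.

G = -13.0397

t=0: π = [0.1000, 0.5000, 0.4000], E[r] = -2.4000, γ^t·E[r] = -2.400000, running G = -2.400000
t=1: π = [0.4900, 0.2600, 0.2500], E[r] = -2.2500, γ^t·E[r] = -2.025000, running G = -4.425000
t=2: π = [0.4030, 0.3230, 0.2740], E[r] = -2.2740, γ^t·E[r] = -1.841940, running G = -6.266940
t=3: π = [0.4243, 0.3080, 0.2677], E[r] = -2.2677, γ^t·E[r] = -1.653153, running G = -7.920093
t=4: π = [0.4192, 0.3116, 0.2692], E[r] = -2.2692, γ^t·E[r] = -1.488822, running G = -9.408915
t=5: π = [0.4204, 0.3108, 0.2688], E[r] = -2.2688, γ^t·E[r] = -1.339726, running G = -10.748641
t=6: π = [0.4201, 0.3110, 0.2689], E[r] = -2.2689, γ^t·E[r] = -1.205800, running G = -11.954441
t=7: π = [0.4202, 0.3109, 0.2689], E[r] = -2.2689, γ^t·E[r] = -1.085209, running G = -13.039650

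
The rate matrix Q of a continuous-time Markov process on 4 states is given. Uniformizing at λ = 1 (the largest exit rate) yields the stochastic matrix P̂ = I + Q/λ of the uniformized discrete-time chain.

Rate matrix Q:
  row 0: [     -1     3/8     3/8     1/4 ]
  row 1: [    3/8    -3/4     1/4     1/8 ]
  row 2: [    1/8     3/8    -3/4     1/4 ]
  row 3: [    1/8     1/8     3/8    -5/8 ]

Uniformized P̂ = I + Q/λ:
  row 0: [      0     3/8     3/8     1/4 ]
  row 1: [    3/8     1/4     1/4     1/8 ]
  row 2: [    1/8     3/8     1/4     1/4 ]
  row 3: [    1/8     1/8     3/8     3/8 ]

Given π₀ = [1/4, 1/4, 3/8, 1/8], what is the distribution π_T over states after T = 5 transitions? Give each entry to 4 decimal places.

t=0: π = [0.2500, 0.2500, 0.3750, 0.1250]
t=1: π = [0.1563, 0.3125, 0.2969, 0.2344]
t=2: π = [0.1836, 0.2773, 0.2988, 0.2402]
t=3: π = [0.1714, 0.2803, 0.3030, 0.2454]
t=4: π = [0.1736, 0.2786, 0.3021, 0.2456]
t=5: π = [0.1730, 0.2788, 0.3024, 0.2459]

π = [0.1730, 0.2788, 0.3024, 0.2459]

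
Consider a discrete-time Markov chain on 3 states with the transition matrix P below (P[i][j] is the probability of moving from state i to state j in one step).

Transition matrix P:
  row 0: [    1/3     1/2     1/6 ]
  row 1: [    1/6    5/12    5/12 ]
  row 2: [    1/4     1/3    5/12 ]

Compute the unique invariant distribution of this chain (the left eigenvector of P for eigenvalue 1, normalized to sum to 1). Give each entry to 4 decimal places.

π = [0.2358, 0.4065, 0.3577]

Balance equations π_j = Σ_i π_i·P[i][j]:
  π_0 = 1/3·π_0 + 1/6·π_1 + 1/4·π_2
  π_1 = 1/2·π_0 + 5/12·π_1 + 1/3·π_2
  normalize: π_0 + π_1 + π_2 = 1
Solving the linear system gives exactly π = [29/123, 50/123, 44/123].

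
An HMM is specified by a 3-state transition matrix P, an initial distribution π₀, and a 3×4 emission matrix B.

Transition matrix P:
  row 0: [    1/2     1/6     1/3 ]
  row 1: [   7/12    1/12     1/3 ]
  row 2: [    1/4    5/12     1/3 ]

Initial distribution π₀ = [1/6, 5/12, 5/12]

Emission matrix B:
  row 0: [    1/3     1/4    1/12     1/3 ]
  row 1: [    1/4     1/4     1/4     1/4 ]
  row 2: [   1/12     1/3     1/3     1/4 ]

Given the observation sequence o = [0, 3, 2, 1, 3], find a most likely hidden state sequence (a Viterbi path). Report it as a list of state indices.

t=0: δ = [5.556e-02, 1.042e-01, 3.472e-02]  (obs o_0=0)
t=1: δ = [2.025e-02, 3.617e-03, 8.681e-03]  ψ = [1, 2, 1]  (obs o_1=3)
t=2: δ = [8.439e-04, 9.042e-04, 2.251e-03]  ψ = [0, 2, 0]  (obs o_2=2)
t=3: δ = [1.407e-04, 2.344e-04, 2.501e-04]  ψ = [2, 2, 2]  (obs o_3=1)
t=4: δ = [4.558e-05, 2.605e-05, 2.084e-05]  ψ = [1, 2, 2]  (obs o_4=3)
backtrack: best end state = 0; path = [1, 0, 2, 1, 0]

path = [1, 0, 2, 1, 0]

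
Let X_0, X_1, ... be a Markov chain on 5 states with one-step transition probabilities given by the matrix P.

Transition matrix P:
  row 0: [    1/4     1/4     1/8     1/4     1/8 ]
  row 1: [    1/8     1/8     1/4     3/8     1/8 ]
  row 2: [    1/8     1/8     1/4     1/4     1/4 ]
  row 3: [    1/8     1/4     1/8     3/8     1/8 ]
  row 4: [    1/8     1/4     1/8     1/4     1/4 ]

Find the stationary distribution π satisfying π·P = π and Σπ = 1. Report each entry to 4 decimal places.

π = [0.1429, 0.2031, 0.1719, 0.3147, 0.1674]

Balance equations π_j = Σ_i π_i·P[i][j]:
  π_0 = 1/4·π_0 + 1/8·π_1 + 1/8·π_2 + 1/8·π_3 + 1/8·π_4
  π_1 = 1/4·π_0 + 1/8·π_1 + 1/8·π_2 + 1/4·π_3 + 1/4·π_4
  π_2 = 1/8·π_0 + 1/4·π_1 + 1/4·π_2 + 1/8·π_3 + 1/8·π_4
  π_3 = 1/4·π_0 + 3/8·π_1 + 1/4·π_2 + 3/8·π_3 + 1/4·π_4
  normalize: π_0 + π_1 + π_2 + π_3 + π_4 = 1
Solving the linear system gives exactly π = [1/7, 13/64, 11/64, 141/448, 75/448].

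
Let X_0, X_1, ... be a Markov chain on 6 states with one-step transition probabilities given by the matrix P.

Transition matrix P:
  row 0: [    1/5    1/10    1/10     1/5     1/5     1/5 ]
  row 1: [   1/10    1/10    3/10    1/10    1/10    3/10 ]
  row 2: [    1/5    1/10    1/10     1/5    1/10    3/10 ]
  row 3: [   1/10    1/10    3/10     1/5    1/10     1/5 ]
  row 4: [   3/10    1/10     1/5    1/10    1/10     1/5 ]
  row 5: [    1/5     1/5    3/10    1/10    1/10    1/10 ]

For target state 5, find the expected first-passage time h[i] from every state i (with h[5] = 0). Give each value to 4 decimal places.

h = [4.4066, 3.8901, 3.9692, 4.3224, 4.3745, 0.0000]

First-step conditioning: h[5] = 0; for i ≠ 5, h[i] = 1 + Σ_k P[i][k]·h[k].
  h[0] = 1 + 1/5·h[0] + 1/10·h[1] + 1/10·h[2] + 1/5·h[3] + 1/5·h[4]
  h[1] = 1 + 1/10·h[0] + 1/10·h[1] + 3/10·h[2] + 1/10·h[3] + 1/10·h[4]
  h[2] = 1 + 1/5·h[0] + 1/10·h[1] + 1/10·h[2] + 1/5·h[3] + 1/10·h[4]
  h[3] = 1 + 1/10·h[0] + 1/10·h[1] + 3/10·h[2] + 1/5·h[3] + 1/10·h[4]
  h[4] = 1 + 3/10·h[0] + 1/10·h[1] + 1/5·h[2] + 1/10·h[3] + 1/10·h[4]
Solving the 5×5 linear system over states ≠ 5 gives exactly h = [109800/24917, 96930/24917, 98900/24917, 107700/24917, 109000/24917, 0] (h[5] = 0 is the target).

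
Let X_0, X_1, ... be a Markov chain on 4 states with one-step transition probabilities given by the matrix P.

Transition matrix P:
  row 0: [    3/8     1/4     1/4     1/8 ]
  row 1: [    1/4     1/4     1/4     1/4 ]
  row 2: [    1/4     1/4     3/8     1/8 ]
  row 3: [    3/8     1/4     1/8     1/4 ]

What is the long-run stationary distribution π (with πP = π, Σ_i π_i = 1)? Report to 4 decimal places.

Balance equations π_j = Σ_i π_i·P[i][j]:
  π_0 = 3/8·π_0 + 1/4·π_1 + 1/4·π_2 + 3/8·π_3
  π_1 = 1/4·π_0 + 1/4·π_1 + 1/4·π_2 + 1/4·π_3
  π_2 = 1/4·π_0 + 1/4·π_1 + 3/8·π_2 + 1/8·π_3
  normalize: π_0 + π_1 + π_2 + π_3 = 1
Solving the linear system gives exactly π = [61/196, 1/4, 51/196, 5/28].

π = [0.3112, 0.2500, 0.2602, 0.1786]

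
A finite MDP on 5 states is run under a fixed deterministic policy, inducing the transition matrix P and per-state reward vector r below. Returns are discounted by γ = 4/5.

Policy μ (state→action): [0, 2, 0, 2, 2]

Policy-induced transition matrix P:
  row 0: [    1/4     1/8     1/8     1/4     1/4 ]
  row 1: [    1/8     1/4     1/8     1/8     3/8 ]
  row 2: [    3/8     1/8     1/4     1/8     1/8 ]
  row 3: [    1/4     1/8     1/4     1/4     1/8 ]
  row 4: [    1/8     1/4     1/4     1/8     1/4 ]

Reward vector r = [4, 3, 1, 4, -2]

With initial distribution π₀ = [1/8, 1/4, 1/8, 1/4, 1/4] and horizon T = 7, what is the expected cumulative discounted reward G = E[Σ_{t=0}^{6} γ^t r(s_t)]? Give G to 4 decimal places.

G = 7.3339

t=0: π = [0.1250, 0.2500, 0.1250, 0.2500, 0.2500], E[r] = 1.8750, γ^t·E[r] = 1.875000, running G = 1.875000
t=1: π = [0.2031, 0.1875, 0.2031, 0.1719, 0.2344], E[r] = 1.7969, γ^t·E[r] = 1.437500, running G = 3.312500
t=2: π = [0.2227, 0.1777, 0.2012, 0.1719, 0.2266], E[r] = 1.8594, γ^t·E[r] = 1.190000, running G = 4.502500
t=3: π = [0.2246, 0.1755, 0.2000, 0.1743, 0.2256], E[r] = 1.8711, γ^t·E[r] = 0.958000, running G = 5.460500
t=4: π = [0.2249, 0.1751, 0.2000, 0.1749, 0.2252], E[r] = 1.8740, γ^t·E[r] = 0.767575, running G = 6.228075
t=5: π = [0.2250, 0.1750, 0.2000, 0.1750, 0.2250], E[r] = 1.8747, γ^t·E[r] = 0.614315, running G = 6.842390
t=6: π = [0.2250, 0.1750, 0.2000, 0.1750, 0.2250], E[r] = 1.8749, γ^t·E[r] = 0.491503, running G = 7.333893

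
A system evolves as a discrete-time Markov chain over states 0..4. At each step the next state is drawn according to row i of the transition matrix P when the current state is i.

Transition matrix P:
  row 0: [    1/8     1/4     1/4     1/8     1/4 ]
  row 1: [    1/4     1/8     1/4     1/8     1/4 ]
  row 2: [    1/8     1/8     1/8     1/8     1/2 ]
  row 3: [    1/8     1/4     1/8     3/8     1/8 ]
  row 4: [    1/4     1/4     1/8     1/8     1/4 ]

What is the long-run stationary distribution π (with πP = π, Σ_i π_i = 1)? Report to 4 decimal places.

Balance equations π_j = Σ_i π_i·P[i][j]:
  π_0 = 1/8·π_0 + 1/4·π_1 + 1/8·π_2 + 1/8·π_3 + 1/4·π_4
  π_1 = 1/4·π_0 + 1/8·π_1 + 1/8·π_2 + 1/4·π_3 + 1/4·π_4
  π_2 = 1/4·π_0 + 1/4·π_1 + 1/8·π_2 + 1/8·π_3 + 1/8·π_4
  π_3 = 1/8·π_0 + 1/8·π_1 + 1/8·π_2 + 3/8·π_3 + 1/8·π_4
  normalize: π_0 + π_1 + π_2 + π_3 + π_4 = 1
Solving the linear system gives exactly π = [737/3996, 811/3996, 77/444, 1/6, 121/444].

π = [0.1844, 0.2030, 0.1734, 0.1667, 0.2725]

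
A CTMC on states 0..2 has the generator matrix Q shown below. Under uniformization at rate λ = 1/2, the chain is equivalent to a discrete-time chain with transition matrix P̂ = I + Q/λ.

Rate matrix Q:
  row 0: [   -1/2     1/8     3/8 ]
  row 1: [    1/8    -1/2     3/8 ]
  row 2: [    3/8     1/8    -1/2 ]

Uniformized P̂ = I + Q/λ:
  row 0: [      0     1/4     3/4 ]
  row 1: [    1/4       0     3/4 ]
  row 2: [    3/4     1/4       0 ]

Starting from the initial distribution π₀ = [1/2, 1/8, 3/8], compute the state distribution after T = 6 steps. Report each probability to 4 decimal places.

π = [0.3810, 0.2000, 0.4190]

t=0: π = [0.5000, 0.1250, 0.3750]
t=1: π = [0.3125, 0.2188, 0.4688]
t=2: π = [0.4063, 0.1953, 0.3984]
t=3: π = [0.3477, 0.2012, 0.4512]
t=4: π = [0.3887, 0.1997, 0.4116]
t=5: π = [0.3586, 0.2001, 0.4413]
t=6: π = [0.3810, 0.2000, 0.4190]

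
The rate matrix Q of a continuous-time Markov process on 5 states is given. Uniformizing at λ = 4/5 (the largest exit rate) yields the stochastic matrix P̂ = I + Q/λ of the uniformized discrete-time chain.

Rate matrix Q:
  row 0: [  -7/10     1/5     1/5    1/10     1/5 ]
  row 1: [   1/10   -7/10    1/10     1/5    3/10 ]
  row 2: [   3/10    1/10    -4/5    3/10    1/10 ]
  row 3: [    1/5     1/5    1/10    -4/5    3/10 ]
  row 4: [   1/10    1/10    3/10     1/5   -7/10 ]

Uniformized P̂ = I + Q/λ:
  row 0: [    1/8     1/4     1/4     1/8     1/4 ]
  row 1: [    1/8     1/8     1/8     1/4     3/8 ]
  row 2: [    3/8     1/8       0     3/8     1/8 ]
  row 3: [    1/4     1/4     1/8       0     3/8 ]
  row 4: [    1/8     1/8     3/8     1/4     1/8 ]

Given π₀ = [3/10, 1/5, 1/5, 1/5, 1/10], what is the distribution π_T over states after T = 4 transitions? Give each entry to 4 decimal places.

t=0: π = [0.3000, 0.2000, 0.2000, 0.2000, 0.1000]
t=1: π = [0.2000, 0.1875, 0.1625, 0.1875, 0.2625]
t=2: π = [0.1891, 0.1734, 0.1953, 0.1984, 0.2438]
t=3: π = [0.1986, 0.1734, 0.1852, 0.2012, 0.2416]
t=4: π = [0.1964, 0.1750, 0.1871, 0.1980, 0.2435]

π = [0.1964, 0.1750, 0.1871, 0.1980, 0.2435]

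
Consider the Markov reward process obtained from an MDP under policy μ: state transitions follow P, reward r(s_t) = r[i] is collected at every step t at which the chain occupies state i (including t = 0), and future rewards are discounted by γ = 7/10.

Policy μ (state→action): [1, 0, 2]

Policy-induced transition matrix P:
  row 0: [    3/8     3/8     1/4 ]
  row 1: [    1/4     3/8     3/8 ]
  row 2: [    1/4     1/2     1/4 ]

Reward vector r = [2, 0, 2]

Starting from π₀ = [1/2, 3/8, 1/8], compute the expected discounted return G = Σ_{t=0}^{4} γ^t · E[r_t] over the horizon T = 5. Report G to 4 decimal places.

G = 3.3644

t=0: π = [0.5000, 0.3750, 0.1250], E[r] = 1.2500, γ^t·E[r] = 1.250000, running G = 1.250000
t=1: π = [0.3125, 0.3906, 0.2969], E[r] = 1.2188, γ^t·E[r] = 0.853125, running G = 2.103125
t=2: π = [0.2891, 0.4121, 0.2988], E[r] = 1.1758, γ^t·E[r] = 0.576133, running G = 2.679258
t=3: π = [0.2861, 0.4124, 0.3015], E[r] = 1.1753, γ^t·E[r] = 0.403125, running G = 3.082383
t=4: π = [0.2858, 0.4127, 0.3015], E[r] = 1.1746, γ^t·E[r] = 0.282027, running G = 3.364410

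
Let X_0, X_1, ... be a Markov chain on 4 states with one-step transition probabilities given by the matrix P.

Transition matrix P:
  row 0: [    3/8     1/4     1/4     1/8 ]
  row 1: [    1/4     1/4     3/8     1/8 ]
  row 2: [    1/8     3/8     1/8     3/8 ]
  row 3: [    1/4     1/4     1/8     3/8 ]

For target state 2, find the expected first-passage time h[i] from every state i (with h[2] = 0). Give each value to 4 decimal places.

h = [3.8400, 3.3600, 0.0000, 4.4800]

First-step conditioning: h[2] = 0; for i ≠ 2, h[i] = 1 + Σ_k P[i][k]·h[k].
  h[0] = 1 + 3/8·h[0] + 1/4·h[1] + 1/8·h[3]
  h[1] = 1 + 1/4·h[0] + 1/4·h[1] + 1/8·h[3]
  h[3] = 1 + 1/4·h[0] + 1/4·h[1] + 3/8·h[3]
Solving the 3×3 linear system over states ≠ 2 gives exactly h = [96/25, 84/25, 0, 112/25] (h[2] = 0 is the target).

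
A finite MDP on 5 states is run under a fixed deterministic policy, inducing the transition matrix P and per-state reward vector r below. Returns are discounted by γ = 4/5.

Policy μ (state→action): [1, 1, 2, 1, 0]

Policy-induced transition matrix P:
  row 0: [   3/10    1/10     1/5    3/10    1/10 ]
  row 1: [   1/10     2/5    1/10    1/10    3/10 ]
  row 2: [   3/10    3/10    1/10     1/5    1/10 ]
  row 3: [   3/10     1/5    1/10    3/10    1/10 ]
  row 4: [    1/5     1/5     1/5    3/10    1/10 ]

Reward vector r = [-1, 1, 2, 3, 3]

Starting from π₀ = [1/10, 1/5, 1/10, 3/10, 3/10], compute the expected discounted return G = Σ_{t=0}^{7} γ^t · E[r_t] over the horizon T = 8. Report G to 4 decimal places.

t=0: π = [0.1000, 0.2000, 0.1000, 0.3000, 0.3000], E[r] = 2.1000, γ^t·E[r] = 2.100000, running G = 2.100000
t=1: π = [0.2300, 0.2400, 0.1400, 0.2500, 0.1400], E[r] = 1.4600, γ^t·E[r] = 1.168000, running G = 3.268000
t=2: π = [0.2380, 0.2390, 0.1370, 0.2380, 0.1480], E[r] = 1.4330, γ^t·E[r] = 0.917120, running G = 4.185120
t=3: π = [0.2374, 0.2377, 0.1386, 0.2385, 0.1478], E[r] = 1.4364, γ^t·E[r] = 0.735437, running G = 4.920557
t=4: π = [0.2377, 0.2377, 0.1385, 0.2386, 0.1475], E[r] = 1.4354, γ^t·E[r] = 0.587956, running G = 5.508513
t=5: π = [0.2377, 0.2376, 0.1385, 0.2386, 0.1475], E[r] = 1.4354, γ^t·E[r] = 0.470349, running G = 5.978862
t=6: π = [0.2377, 0.2376, 0.1385, 0.2386, 0.1475], E[r] = 1.4354, γ^t·E[r] = 0.376274, running G = 6.355136
t=7: π = [0.2377, 0.2376, 0.1385, 0.2386, 0.1475], E[r] = 1.4354, γ^t·E[r] = 0.301018, running G = 6.656154

G = 6.6562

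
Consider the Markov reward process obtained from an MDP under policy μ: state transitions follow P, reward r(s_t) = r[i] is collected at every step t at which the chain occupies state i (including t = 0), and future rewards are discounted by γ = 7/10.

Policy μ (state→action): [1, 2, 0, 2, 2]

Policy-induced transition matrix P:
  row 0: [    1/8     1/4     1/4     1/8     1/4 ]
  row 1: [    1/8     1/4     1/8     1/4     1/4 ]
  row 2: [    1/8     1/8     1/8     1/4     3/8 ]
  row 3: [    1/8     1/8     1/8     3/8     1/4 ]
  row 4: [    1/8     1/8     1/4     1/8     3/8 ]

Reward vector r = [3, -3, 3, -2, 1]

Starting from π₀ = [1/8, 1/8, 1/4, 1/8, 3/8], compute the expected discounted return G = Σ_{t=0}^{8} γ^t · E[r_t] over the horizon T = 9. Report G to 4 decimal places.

G = 1.6038

t=0: π = [0.1250, 0.1250, 0.2500, 0.1250, 0.3750], E[r] = 0.8750, γ^t·E[r] = 0.875000, running G = 0.875000
t=1: π = [0.1250, 0.1563, 0.1875, 0.2031, 0.3281], E[r] = 0.3906, γ^t·E[r] = 0.273438, running G = 1.148438
t=2: π = [0.1250, 0.1602, 0.1816, 0.2188, 0.3145], E[r] = 0.3164, γ^t·E[r] = 0.155039, running G = 1.303477
t=3: π = [0.1250, 0.1606, 0.1799, 0.2224, 0.3120], E[r] = 0.3000, γ^t·E[r] = 0.102917, running G = 1.406393
t=4: π = [0.1250, 0.1607, 0.1796, 0.2232, 0.3115], E[r] = 0.2969, γ^t·E[r] = 0.071287, running G = 1.477680
t=5: π = [0.1250, 0.1607, 0.1796, 0.2233, 0.3114], E[r] = 0.2963, γ^t·E[r] = 0.049793, running G = 1.527474
t=6: π = [0.1250, 0.1607, 0.1795, 0.2234, 0.3114], E[r] = 0.2961, γ^t·E[r] = 0.034840, running G = 1.562314
t=7: π = [0.1250, 0.1607, 0.1795, 0.2234, 0.3114], E[r] = 0.2961, γ^t·E[r] = 0.024386, running G = 1.586700
t=8: π = [0.1250, 0.1607, 0.1795, 0.2234, 0.3114], E[r] = 0.2961, γ^t·E[r] = 0.017070, running G = 1.603770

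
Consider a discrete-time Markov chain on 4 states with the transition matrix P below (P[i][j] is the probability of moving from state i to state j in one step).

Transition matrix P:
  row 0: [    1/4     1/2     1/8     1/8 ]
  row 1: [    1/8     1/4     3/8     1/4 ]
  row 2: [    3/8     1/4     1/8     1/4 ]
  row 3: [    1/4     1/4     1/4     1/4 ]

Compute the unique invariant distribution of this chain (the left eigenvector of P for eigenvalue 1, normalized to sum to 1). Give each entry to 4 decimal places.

Balance equations π_j = Σ_i π_i·P[i][j]:
  π_0 = 1/4·π_0 + 1/8·π_1 + 3/8·π_2 + 1/4·π_3
  π_1 = 1/2·π_0 + 1/4·π_1 + 1/4·π_2 + 1/4·π_3
  π_2 = 1/8·π_0 + 3/8·π_1 + 1/8·π_2 + 1/4·π_3
  normalize: π_0 + π_1 + π_2 + π_3 = 1
Solving the linear system gives exactly π = [6/25, 31/100, 23/100, 11/50].

π = [0.2400, 0.3100, 0.2300, 0.2200]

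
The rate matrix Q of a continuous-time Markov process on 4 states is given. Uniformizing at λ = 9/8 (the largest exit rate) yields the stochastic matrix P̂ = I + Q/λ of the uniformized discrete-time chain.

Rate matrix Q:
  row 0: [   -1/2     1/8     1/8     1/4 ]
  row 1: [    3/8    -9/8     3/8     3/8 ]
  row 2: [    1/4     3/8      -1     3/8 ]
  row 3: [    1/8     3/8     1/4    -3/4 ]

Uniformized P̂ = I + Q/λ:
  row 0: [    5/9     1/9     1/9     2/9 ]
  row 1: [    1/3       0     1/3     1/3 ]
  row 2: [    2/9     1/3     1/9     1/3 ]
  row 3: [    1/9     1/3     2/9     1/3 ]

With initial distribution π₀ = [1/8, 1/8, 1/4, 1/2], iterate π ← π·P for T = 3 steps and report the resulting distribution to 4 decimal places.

t=0: π = [0.1250, 0.1250, 0.2500, 0.5000]
t=1: π = [0.2222, 0.2639, 0.1944, 0.3194]
t=2: π = [0.2901, 0.1960, 0.2052, 0.3086]
t=3: π = [0.3064, 0.2035, 0.1890, 0.3011]

π = [0.3064, 0.2035, 0.1890, 0.3011]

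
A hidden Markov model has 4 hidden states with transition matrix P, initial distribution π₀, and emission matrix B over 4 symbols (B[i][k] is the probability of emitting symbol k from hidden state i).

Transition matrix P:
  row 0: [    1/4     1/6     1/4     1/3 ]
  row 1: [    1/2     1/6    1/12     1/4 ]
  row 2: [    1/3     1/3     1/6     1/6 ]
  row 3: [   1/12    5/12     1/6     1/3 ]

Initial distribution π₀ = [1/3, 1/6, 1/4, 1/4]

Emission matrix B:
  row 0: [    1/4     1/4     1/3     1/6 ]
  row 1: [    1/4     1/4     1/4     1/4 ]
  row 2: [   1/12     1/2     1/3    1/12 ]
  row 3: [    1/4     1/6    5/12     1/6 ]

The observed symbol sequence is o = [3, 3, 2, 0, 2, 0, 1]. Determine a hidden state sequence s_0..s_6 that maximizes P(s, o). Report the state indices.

path = [3, 1, 0, 3, 3, 1, 0]

t=0: δ = [5.556e-02, 4.167e-02, 2.083e-02, 4.167e-02]  (obs o_0=3)
t=1: δ = [3.472e-03, 4.340e-03, 1.157e-03, 3.086e-03]  ψ = [1, 3, 0, 0]  (obs o_1=3)
t=2: δ = [7.234e-04, 3.215e-04, 2.894e-04, 4.823e-04]  ψ = [1, 3, 0, 0]  (obs o_2=2)
t=3: δ = [4.521e-05, 5.023e-05, 1.507e-05, 6.028e-05]  ψ = [0, 3, 0, 0]  (obs o_3=0)
t=4: δ = [8.372e-06, 6.279e-06, 3.768e-06, 8.372e-06]  ψ = [1, 3, 0, 3]  (obs o_4=2)
t=5: δ = [7.849e-07, 8.721e-07, 1.744e-07, 6.977e-07]  ψ = [1, 3, 0, 0]  (obs o_5=0)
t=6: δ = [1.090e-07, 7.268e-08, 9.811e-08, 4.361e-08]  ψ = [1, 3, 0, 0]  (obs o_6=1)
backtrack: best end state = 0; path = [3, 1, 0, 3, 3, 1, 0]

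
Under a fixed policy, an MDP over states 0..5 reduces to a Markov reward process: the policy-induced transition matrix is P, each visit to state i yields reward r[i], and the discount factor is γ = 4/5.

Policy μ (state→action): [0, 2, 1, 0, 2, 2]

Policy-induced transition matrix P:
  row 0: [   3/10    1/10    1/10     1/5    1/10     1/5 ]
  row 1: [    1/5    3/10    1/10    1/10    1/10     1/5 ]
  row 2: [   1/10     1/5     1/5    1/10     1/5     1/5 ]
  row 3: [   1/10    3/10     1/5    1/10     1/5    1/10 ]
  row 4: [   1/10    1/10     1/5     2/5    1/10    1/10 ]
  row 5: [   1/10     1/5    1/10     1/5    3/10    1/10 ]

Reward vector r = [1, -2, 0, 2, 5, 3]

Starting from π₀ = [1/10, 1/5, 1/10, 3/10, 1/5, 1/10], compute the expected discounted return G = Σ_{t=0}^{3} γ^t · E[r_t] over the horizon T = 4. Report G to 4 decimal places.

t=0: π = [0.1000, 0.2000, 0.1000, 0.3000, 0.2000, 0.1000], E[r] = 1.6000, γ^t·E[r] = 1.600000, running G = 1.600000
t=1: π = [0.1400, 0.2200, 0.1600, 0.1800, 0.1600, 0.1400], E[r] = 1.2800, γ^t·E[r] = 1.024000, running G = 2.624000
t=2: π = [0.1500, 0.2100, 0.1500, 0.1760, 0.1620, 0.1520], E[r] = 1.3480, γ^t·E[r] = 0.862720, running G = 3.486720
t=3: π = [0.1510, 0.2074, 0.1488, 0.1788, 0.1630, 0.1510], E[r] = 1.3618, γ^t·E[r] = 0.697242, running G = 4.183962

G = 4.1840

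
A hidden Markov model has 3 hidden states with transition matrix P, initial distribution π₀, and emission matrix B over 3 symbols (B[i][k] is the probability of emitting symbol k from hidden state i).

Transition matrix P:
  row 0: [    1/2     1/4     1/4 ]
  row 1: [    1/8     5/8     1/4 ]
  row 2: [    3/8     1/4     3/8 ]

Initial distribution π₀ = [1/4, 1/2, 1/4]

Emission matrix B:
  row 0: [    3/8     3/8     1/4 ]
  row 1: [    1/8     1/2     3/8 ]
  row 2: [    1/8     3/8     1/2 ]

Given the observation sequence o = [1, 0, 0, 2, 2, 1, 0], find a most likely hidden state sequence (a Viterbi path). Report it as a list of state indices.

path = [1, 1, 1, 1, 1, 1, 1]

t=0: δ = [9.375e-02, 2.500e-01, 9.375e-02]  (obs o_0=1)
t=1: δ = [1.758e-02, 1.953e-02, 7.812e-03]  ψ = [0, 1, 1]  (obs o_1=0)
t=2: δ = [3.296e-03, 1.526e-03, 6.104e-04]  ψ = [0, 1, 1]  (obs o_2=0)
t=3: δ = [4.120e-04, 3.576e-04, 4.120e-04]  ψ = [0, 1, 0]  (obs o_3=2)
t=4: δ = [5.150e-05, 8.382e-05, 7.725e-05]  ψ = [0, 1, 2]  (obs o_4=2)
t=5: δ = [1.086e-05, 2.619e-05, 1.086e-05]  ψ = [2, 1, 2]  (obs o_5=1)
t=6: δ = [2.037e-06, 2.046e-06, 8.185e-07]  ψ = [0, 1, 1]  (obs o_6=0)
backtrack: best end state = 1; path = [1, 1, 1, 1, 1, 1, 1]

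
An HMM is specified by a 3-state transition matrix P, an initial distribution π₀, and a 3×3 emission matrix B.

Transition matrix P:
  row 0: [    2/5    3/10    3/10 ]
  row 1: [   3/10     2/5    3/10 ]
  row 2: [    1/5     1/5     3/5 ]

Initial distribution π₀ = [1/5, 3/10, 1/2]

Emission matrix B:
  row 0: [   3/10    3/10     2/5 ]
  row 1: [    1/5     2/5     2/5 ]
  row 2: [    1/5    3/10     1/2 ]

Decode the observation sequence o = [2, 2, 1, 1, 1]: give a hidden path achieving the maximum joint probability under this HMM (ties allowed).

path = [2, 2, 2, 2, 2]

t=0: δ = [8.000e-02, 1.200e-01, 2.500e-01]  (obs o_0=2)
t=1: δ = [2.000e-02, 2.000e-02, 7.500e-02]  ψ = [2, 2, 2]  (obs o_1=2)
t=2: δ = [4.500e-03, 6.000e-03, 1.350e-02]  ψ = [2, 2, 2]  (obs o_2=1)
t=3: δ = [8.100e-04, 1.080e-03, 2.430e-03]  ψ = [2, 2, 2]  (obs o_3=1)
t=4: δ = [1.458e-04, 1.944e-04, 4.374e-04]  ψ = [2, 2, 2]  (obs o_4=1)
backtrack: best end state = 2; path = [2, 2, 2, 2, 2]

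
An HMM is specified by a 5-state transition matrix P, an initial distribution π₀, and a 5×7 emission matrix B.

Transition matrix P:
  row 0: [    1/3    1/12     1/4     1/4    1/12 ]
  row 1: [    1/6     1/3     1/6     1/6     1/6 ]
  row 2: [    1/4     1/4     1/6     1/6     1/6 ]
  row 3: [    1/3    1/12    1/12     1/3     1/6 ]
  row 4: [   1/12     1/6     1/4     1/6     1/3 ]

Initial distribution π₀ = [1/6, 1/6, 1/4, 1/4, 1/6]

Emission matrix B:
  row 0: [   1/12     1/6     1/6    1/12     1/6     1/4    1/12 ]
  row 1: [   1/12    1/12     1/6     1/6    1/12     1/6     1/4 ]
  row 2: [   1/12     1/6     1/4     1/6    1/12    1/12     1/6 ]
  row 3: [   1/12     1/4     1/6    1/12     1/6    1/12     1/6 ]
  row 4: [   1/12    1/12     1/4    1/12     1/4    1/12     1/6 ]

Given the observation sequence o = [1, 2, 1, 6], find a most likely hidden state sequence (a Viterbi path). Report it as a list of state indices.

path = [3, 3, 3, 3]

t=0: δ = [2.778e-02, 1.389e-02, 4.167e-02, 6.250e-02, 1.389e-02]  (obs o_0=1)
t=1: δ = [3.472e-03, 1.736e-03, 1.736e-03, 3.472e-03, 2.604e-03]  ψ = [3, 2, 0, 3, 3]  (obs o_1=2)
t=2: δ = [1.929e-04, 4.823e-05, 1.447e-04, 2.894e-04, 7.234e-05]  ψ = [0, 1, 0, 3, 4]  (obs o_2=1)
t=3: δ = [8.038e-06, 9.042e-06, 8.038e-06, 1.608e-05, 8.038e-06]  ψ = [3, 2, 0, 3, 3]  (obs o_3=6)
backtrack: best end state = 3; path = [3, 3, 3, 3]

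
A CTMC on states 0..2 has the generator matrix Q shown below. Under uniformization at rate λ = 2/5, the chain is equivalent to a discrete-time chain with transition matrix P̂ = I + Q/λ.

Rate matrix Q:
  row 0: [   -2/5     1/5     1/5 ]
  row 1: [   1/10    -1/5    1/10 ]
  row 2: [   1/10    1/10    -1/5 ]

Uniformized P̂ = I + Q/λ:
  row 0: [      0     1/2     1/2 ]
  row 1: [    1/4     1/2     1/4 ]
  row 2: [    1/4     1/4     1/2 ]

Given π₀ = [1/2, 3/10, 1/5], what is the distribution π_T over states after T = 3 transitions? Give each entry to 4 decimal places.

t=0: π = [0.5000, 0.3000, 0.2000]
t=1: π = [0.1250, 0.4500, 0.4250]
t=2: π = [0.2188, 0.3938, 0.3875]
t=3: π = [0.1953, 0.4031, 0.4016]

π = [0.1953, 0.4031, 0.4016]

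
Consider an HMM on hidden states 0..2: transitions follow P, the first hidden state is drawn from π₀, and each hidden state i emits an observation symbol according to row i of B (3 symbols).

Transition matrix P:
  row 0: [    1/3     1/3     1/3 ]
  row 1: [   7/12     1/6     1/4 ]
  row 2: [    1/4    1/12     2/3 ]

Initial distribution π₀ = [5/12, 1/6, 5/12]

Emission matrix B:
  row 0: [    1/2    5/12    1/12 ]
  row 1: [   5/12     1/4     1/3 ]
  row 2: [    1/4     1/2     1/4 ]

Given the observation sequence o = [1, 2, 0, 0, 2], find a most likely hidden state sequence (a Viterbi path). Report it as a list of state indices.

t=0: δ = [1.736e-01, 4.167e-02, 2.083e-01]  (obs o_0=1)
t=1: δ = [4.823e-03, 1.929e-02, 3.472e-02]  ψ = [0, 0, 2]  (obs o_1=2)
t=2: δ = [5.626e-03, 1.340e-03, 5.787e-03]  ψ = [1, 1, 2]  (obs o_2=0)
t=3: δ = [9.377e-04, 7.814e-04, 9.645e-04]  ψ = [0, 0, 2]  (obs o_3=0)
t=4: δ = [3.799e-05, 1.042e-04, 1.608e-04]  ψ = [1, 0, 2]  (obs o_4=2)
backtrack: best end state = 2; path = [2, 2, 2, 2, 2]

path = [2, 2, 2, 2, 2]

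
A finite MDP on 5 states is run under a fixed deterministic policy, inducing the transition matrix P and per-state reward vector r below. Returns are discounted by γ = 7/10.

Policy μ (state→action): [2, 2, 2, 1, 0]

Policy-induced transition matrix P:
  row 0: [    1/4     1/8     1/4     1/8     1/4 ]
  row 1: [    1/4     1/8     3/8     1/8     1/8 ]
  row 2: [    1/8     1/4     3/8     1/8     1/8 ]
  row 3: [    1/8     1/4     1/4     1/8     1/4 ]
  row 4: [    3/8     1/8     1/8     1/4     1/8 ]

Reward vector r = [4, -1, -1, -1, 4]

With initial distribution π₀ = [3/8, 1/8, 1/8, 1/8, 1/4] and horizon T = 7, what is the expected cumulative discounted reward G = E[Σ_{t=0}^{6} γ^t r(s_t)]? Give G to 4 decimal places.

t=0: π = [0.3750, 0.1250, 0.1250, 0.1250, 0.2500], E[r] = 2.1250, γ^t·E[r] = 2.125000, running G = 2.125000
t=1: π = [0.2500, 0.1563, 0.2500, 0.1563, 0.1875], E[r] = 1.1875, γ^t·E[r] = 0.831250, running G = 2.956250
t=2: π = [0.2227, 0.1758, 0.2773, 0.1484, 0.1758], E[r] = 0.9922, γ^t·E[r] = 0.486172, running G = 3.442422
t=3: π = [0.2188, 0.1782, 0.2847, 0.1470, 0.1714], E[r] = 0.9507, γ^t·E[r] = 0.326084, running G = 3.768506
t=4: π = [0.2175, 0.1790, 0.2864, 0.1464, 0.1707], E[r] = 0.9409, γ^t·E[r] = 0.225914, running G = 3.994421
t=5: π = [0.2172, 0.1791, 0.2868, 0.1463, 0.1705], E[r] = 0.9386, γ^t·E[r] = 0.157749, running G = 4.152170
t=6: π = [0.2172, 0.1791, 0.2869, 0.1463, 0.1704], E[r] = 0.9381, γ^t·E[r] = 0.110361, running G = 4.262531

G = 4.2625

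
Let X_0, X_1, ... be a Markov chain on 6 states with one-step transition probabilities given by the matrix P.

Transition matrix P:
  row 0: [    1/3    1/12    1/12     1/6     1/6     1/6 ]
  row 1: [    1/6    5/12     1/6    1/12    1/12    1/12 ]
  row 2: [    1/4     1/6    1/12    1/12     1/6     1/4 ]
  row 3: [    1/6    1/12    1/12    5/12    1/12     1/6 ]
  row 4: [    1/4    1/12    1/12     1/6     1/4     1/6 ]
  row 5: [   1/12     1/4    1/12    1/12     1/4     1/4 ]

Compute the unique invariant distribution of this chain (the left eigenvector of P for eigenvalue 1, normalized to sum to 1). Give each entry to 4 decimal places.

Balance equations π_j = Σ_i π_i·P[i][j]:
  π_0 = 1/3·π_0 + 1/6·π_1 + 1/4·π_2 + 1/6·π_3 + 1/4·π_4 + 1/12·π_5
  π_1 = 1/12·π_0 + 5/12·π_1 + 1/6·π_2 + 1/12·π_3 + 1/12·π_4 + 1/4·π_5
  π_2 = 1/12·π_0 + 1/6·π_1 + 1/12·π_2 + 1/12·π_3 + 1/12·π_4 + 1/12·π_5
  π_3 = 1/6·π_0 + 1/12·π_1 + 1/12·π_2 + 5/12·π_3 + 1/6·π_4 + 1/12·π_5
  π_4 = 1/6·π_0 + 1/12·π_1 + 1/6·π_2 + 1/12·π_3 + 1/4·π_4 + 1/4·π_5
  normalize: π_0 + π_1 + π_2 + π_3 + π_4 + π_5 = 1
Solving the linear system gives exactly π = [7358/35211, 193/1067, 105/1067, 50/291, 5831/35211, 186/1067].

π = [0.2090, 0.1809, 0.0984, 0.1718, 0.1656, 0.1743]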